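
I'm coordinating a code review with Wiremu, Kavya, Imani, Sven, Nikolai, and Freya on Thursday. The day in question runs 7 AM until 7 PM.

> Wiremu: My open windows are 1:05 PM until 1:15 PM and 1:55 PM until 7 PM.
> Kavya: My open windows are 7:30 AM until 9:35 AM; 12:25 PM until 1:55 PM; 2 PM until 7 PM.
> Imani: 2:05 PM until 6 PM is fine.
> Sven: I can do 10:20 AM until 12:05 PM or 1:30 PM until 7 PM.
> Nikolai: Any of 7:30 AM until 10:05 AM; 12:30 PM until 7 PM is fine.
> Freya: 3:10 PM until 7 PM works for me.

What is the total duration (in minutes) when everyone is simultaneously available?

170

Wiremu ∩ Kavya: 13:05-13:15, 14:00-19:00.
Wiremu ∩ Kavya ∩ Imani: 14:05-18:00.
Wiremu ∩ Kavya ∩ Imani ∩ Sven: 14:05-18:00.
Wiremu ∩ Kavya ∩ Imani ∩ Sven ∩ Nikolai: 14:05-18:00.
Wiremu ∩ Kavya ∩ Imani ∩ Sven ∩ Nikolai ∩ Freya: 15:10-18:00.
That's a single block of 170 minutes.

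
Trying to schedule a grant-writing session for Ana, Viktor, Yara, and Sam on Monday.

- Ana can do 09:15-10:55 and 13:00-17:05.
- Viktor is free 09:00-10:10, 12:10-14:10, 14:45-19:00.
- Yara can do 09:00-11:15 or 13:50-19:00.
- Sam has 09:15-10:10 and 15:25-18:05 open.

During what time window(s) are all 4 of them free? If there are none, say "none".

Ana ∩ Viktor: 09:15-10:10, 13:00-14:10, 14:45-17:05.
Ana ∩ Viktor ∩ Yara: 09:15-10:10, 13:50-14:10, 14:45-17:05.
Ana ∩ Viktor ∩ Yara ∩ Sam: 09:15-10:10, 15:25-17:05.

09:15-10:10, 15:25-17:05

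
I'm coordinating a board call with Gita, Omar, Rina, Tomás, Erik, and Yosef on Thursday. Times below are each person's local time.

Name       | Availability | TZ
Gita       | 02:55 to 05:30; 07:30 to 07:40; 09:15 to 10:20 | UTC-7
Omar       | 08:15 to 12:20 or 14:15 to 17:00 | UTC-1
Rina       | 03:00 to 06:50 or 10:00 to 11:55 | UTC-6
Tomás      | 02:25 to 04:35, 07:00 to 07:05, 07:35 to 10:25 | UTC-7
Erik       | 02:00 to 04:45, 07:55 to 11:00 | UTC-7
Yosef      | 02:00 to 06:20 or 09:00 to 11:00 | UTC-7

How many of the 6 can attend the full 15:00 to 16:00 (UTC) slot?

Gita in UTC: 09:55-12:30, 14:30-14:40, 16:15-17:20 (add 7h to convert from UTC-7).
Omar in UTC: 09:15-13:20, 15:15-18:00 (add 1h to convert from UTC-1).
Rina in UTC: 09:00-12:50, 16:00-17:55 (add 6h to convert from UTC-6).
Tomás in UTC: 09:25-11:35, 14:00-14:05, 14:35-17:25 (add 7h to convert from UTC-7).
Erik in UTC: 09:00-11:45, 14:55-18:00 (add 7h to convert from UTC-7).
Yosef in UTC: 09:00-13:20, 16:00-18:00 (add 7h to convert from UTC-7).
Tomás and Erik can make the full 15:00-16:00 slot — that's 2.

2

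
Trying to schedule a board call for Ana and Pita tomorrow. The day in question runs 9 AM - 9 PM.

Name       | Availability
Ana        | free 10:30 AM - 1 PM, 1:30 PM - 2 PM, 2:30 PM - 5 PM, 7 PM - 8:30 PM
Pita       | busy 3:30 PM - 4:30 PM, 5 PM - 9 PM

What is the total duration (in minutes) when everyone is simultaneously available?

270

Ana free: 10:30-13:00, 13:30-14:00, 14:30-17:00, 19:00-20:30.
Pita free: 09:00-15:30, 16:30-17:00 (invert busy blocks within the working day).
Ana ∩ Pita: 10:30-13:00, 13:30-14:00, 14:30-15:30, 16:30-17:00.
Summing the common windows: 150 + 30 + 60 + 30 = 270 minutes.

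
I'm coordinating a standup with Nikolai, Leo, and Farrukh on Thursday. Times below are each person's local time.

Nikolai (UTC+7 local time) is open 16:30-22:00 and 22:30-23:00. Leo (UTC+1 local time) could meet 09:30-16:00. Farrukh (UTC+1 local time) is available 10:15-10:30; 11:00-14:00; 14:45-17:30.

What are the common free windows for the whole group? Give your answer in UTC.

Nikolai in UTC: 09:30-15:00, 15:30-16:00 (subtract 7h to convert from UTC+7).
Leo in UTC: 08:30-15:00 (subtract 1h to convert from UTC+1).
Farrukh in UTC: 09:15-09:30, 10:00-13:00, 13:45-16:30 (subtract 1h to convert from UTC+1).
Nikolai ∩ Leo: 09:30-15:00.
Nikolai ∩ Leo ∩ Farrukh: 10:00-13:00, 13:45-15:00.
So the common availability across everyone is 10:00-13:00, 13:45-15:00.

10:00-13:00, 13:45-15:00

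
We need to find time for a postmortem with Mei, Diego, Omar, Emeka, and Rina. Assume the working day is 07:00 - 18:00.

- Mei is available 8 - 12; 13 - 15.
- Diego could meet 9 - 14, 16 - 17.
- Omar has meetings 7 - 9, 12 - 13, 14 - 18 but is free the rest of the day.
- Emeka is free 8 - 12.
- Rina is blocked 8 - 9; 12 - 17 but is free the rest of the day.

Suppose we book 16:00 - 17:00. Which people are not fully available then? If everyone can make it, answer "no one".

Emeka, Mei, Omar, Rina

Mei free: 08:00-12:00, 13:00-15:00.
Diego free: 09:00-14:00, 16:00-17:00.
Omar free: 09:00-12:00, 13:00-14:00 (invert busy blocks within the working day).
Emeka free: 08:00-12:00.
Rina free: 07:00-08:00, 09:00-12:00, 17:00-18:00 (invert busy blocks within the working day).
Mei: not fully free for 16:00-17:00. Diego: free for 16:00-17:00. Omar: not fully free for 16:00-17:00. Emeka: not fully free for 16:00-17:00. Rina: not fully free for 16:00-17:00.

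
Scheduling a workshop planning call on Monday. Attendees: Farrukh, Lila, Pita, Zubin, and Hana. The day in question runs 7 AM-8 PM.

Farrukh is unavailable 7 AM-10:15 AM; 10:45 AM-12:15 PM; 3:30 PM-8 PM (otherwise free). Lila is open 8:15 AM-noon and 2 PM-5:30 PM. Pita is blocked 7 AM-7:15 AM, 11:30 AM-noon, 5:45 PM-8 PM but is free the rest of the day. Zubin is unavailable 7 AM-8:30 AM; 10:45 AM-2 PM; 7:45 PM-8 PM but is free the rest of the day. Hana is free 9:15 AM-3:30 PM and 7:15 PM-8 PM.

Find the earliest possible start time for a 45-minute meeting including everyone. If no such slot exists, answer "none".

Farrukh free: 10:15-10:45, 12:15-15:30 (invert busy blocks within the working day).
Lila free: 08:15-12:00, 14:00-17:30.
Pita free: 07:15-11:30, 12:00-17:45 (invert busy blocks within the working day).
Zubin free: 08:30-10:45, 14:00-19:45 (invert busy blocks within the working day).
Hana free: 09:15-15:30, 19:15-20:00.
Farrukh ∩ Lila: 10:15-10:45, 14:00-15:30.
Farrukh ∩ Lila ∩ Pita: 10:15-10:45, 14:00-15:30.
Farrukh ∩ Lila ∩ Pita ∩ Zubin: 10:15-10:45, 14:00-15:30.
Farrukh ∩ Lila ∩ Pita ∩ Zubin ∩ Hana: 10:15-10:45, 14:00-15:30.
The first common window of at least 45 minutes is 14:00-15:30, so the earliest start is 14:00.

14:00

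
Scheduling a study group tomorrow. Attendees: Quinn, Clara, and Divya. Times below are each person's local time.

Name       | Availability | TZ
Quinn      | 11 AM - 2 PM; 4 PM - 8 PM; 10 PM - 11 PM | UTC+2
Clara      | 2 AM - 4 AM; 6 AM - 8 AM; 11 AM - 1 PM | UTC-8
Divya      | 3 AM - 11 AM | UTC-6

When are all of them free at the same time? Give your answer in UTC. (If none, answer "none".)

Quinn in UTC: 09:00-12:00, 14:00-18:00, 20:00-21:00 (subtract 2h to convert from UTC+2).
Clara in UTC: 10:00-12:00, 14:00-16:00, 19:00-21:00 (add 8h to convert from UTC-8).
Divya in UTC: 09:00-17:00 (add 6h to convert from UTC-6).
Quinn ∩ Clara: 10:00-12:00, 14:00-16:00, 20:00-21:00.
Quinn ∩ Clara ∩ Divya: 10:00-12:00, 14:00-16:00.

10:00-12:00, 14:00-16:00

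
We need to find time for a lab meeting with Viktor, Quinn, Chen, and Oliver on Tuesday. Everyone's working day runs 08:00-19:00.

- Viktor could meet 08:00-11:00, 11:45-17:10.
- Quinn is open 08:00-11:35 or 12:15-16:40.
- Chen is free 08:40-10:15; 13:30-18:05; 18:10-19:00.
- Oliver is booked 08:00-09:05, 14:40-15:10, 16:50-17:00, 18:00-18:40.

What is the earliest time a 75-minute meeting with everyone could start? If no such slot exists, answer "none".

Viktor free: 08:00-11:00, 11:45-17:10.
Quinn free: 08:00-11:35, 12:15-16:40.
Chen free: 08:40-10:15, 13:30-18:05, 18:10-19:00.
Oliver free: 09:05-14:40, 15:10-16:50, 17:00-18:00, 18:40-19:00 (invert busy blocks within the working day).
Viktor ∩ Quinn: 08:00-11:00, 12:15-16:40.
Viktor ∩ Quinn ∩ Chen: 08:40-10:15, 13:30-16:40.
Viktor ∩ Quinn ∩ Chen ∩ Oliver: 09:05-10:15, 13:30-14:40, 15:10-16:40.
Those are the intersection windows.
The first common window of at least 75 minutes is 15:10-16:40, so the earliest start is 15:10.

15:10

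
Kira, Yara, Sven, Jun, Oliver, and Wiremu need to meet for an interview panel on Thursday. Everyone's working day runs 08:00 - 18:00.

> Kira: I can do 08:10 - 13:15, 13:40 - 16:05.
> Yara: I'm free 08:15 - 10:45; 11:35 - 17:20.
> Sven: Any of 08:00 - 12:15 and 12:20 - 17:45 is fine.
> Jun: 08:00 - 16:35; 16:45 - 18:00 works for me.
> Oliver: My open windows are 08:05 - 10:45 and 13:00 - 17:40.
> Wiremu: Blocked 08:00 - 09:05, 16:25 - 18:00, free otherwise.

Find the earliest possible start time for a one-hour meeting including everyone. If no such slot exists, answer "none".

Kira free: 08:10-13:15, 13:40-16:05.
Yara free: 08:15-10:45, 11:35-17:20.
Sven free: 08:00-12:15, 12:20-17:45.
Jun free: 08:00-16:35, 16:45-18:00.
Oliver free: 08:05-10:45, 13:00-17:40.
Wiremu free: 09:05-16:25 (invert busy blocks within the working day).
Kira ∩ Yara: 08:15-10:45, 11:35-13:15, 13:40-16:05.
Kira ∩ Yara ∩ Sven: 08:15-10:45, 11:35-12:15, 12:20-13:15, 13:40-16:05.
Kira ∩ Yara ∩ Sven ∩ Jun: 08:15-10:45, 11:35-12:15, 12:20-13:15, 13:40-16:05.
Kira ∩ Yara ∩ Sven ∩ Jun ∩ Oliver: 08:15-10:45, 13:00-13:15, 13:40-16:05.
Kira ∩ Yara ∩ Sven ∩ Jun ∩ Oliver ∩ Wiremu: 09:05-10:45, 13:00-13:15, 13:40-16:05.
The first common window of at least 60 minutes is 09:05-10:45, so the earliest start is 09:05.

09:05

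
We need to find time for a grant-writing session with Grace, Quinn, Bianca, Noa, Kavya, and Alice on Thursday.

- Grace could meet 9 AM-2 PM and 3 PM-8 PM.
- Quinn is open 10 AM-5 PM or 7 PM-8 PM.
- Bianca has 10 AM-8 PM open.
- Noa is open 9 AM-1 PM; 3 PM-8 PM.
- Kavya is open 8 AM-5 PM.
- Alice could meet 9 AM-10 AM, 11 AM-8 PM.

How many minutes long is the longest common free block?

120

Grace ∩ Quinn: 10:00-14:00, 15:00-17:00, 19:00-20:00.
Grace ∩ Quinn ∩ Bianca: 10:00-14:00, 15:00-17:00, 19:00-20:00.
Grace ∩ Quinn ∩ Bianca ∩ Noa: 10:00-13:00, 15:00-17:00, 19:00-20:00.
Grace ∩ Quinn ∩ Bianca ∩ Noa ∩ Kavya: 10:00-13:00, 15:00-17:00.
Grace ∩ Quinn ∩ Bianca ∩ Noa ∩ Kavya ∩ Alice: 11:00-13:00, 15:00-17:00.
The longest is 11:00-13:00 at 120 minutes.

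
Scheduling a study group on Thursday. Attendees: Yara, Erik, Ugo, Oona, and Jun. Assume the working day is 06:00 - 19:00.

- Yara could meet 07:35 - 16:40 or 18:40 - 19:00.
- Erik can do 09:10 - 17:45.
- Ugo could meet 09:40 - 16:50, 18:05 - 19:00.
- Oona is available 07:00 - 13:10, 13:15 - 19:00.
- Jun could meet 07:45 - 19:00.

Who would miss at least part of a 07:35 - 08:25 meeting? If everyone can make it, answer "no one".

Erik, Jun, Ugo

Yara: free for 07:35-08:25. Erik: not fully free for 07:35-08:25. Ugo: not fully free for 07:35-08:25. Oona: free for 07:35-08:25. Jun: not fully free for 07:35-08:25.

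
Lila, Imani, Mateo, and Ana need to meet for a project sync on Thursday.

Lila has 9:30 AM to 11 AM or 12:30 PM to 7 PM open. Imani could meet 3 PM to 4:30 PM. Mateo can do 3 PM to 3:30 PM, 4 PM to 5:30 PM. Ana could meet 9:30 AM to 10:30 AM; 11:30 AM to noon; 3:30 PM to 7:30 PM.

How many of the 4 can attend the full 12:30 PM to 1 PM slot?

Lila can make the full 12:30-13:00 slot — that's 1.

1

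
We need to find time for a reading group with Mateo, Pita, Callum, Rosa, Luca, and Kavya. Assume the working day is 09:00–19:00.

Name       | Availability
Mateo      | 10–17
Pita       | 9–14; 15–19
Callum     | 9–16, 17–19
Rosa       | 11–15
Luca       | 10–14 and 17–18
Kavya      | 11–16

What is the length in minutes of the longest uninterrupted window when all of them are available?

180

Mateo ∩ Pita: 10:00-14:00, 15:00-17:00.
Mateo ∩ Pita ∩ Callum: 10:00-14:00, 15:00-16:00.
Mateo ∩ Pita ∩ Callum ∩ Rosa: 11:00-14:00.
Mateo ∩ Pita ∩ Callum ∩ Rosa ∩ Luca: 11:00-14:00.
Mateo ∩ Pita ∩ Callum ∩ Rosa ∩ Luca ∩ Kavya: 11:00-14:00.
So the common availability across everyone is 11:00-14:00.
The longest is 11:00-14:00 at 180 minutes.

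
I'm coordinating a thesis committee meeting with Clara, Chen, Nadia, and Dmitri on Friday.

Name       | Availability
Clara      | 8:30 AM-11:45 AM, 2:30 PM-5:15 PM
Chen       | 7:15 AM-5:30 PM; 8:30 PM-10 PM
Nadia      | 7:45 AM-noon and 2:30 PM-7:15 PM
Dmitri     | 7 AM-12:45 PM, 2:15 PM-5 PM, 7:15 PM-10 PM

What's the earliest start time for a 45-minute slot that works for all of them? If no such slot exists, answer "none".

Clara ∩ Chen: 08:30-11:45, 14:30-17:15.
Clara ∩ Chen ∩ Nadia: 08:30-11:45, 14:30-17:15.
Clara ∩ Chen ∩ Nadia ∩ Dmitri: 08:30-11:45, 14:30-17:00.
The first common window of at least 45 minutes is 08:30-11:45, so the earliest start is 08:30.

08:30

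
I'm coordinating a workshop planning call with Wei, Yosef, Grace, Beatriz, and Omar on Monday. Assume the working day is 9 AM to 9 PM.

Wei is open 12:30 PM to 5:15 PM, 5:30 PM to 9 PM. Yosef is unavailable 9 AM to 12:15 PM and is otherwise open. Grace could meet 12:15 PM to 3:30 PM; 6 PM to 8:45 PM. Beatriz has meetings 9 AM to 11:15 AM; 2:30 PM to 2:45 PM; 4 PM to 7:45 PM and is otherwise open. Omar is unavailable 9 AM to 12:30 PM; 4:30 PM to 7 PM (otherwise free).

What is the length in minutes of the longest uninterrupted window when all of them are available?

120

Wei free: 12:30-17:15, 17:30-21:00.
Yosef free: 12:15-21:00 (invert busy blocks within the working day).
Grace free: 12:15-15:30, 18:00-20:45.
Beatriz free: 11:15-14:30, 14:45-16:00, 19:45-21:00 (invert busy blocks within the working day).
Omar free: 12:30-16:30, 19:00-21:00 (invert busy blocks within the working day).
Wei ∩ Yosef: 12:30-17:15, 17:30-21:00.
Wei ∩ Yosef ∩ Grace: 12:30-15:30, 18:00-20:45.
Wei ∩ Yosef ∩ Grace ∩ Beatriz: 12:30-14:30, 14:45-15:30, 19:45-20:45.
Wei ∩ Yosef ∩ Grace ∩ Beatriz ∩ Omar: 12:30-14:30, 14:45-15:30, 19:45-20:45.
So the common availability across everyone is 12:30-14:30, 14:45-15:30, 19:45-20:45.
The longest is 12:30-14:30 at 120 minutes.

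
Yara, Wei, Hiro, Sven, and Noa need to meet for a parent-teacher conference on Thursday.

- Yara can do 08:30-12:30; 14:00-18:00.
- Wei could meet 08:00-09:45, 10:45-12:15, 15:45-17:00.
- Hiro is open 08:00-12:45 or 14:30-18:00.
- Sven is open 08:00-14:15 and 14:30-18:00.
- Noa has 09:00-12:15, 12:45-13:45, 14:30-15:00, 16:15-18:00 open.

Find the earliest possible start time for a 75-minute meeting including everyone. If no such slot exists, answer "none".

Yara ∩ Wei: 08:30-09:45, 10:45-12:15, 15:45-17:00.
Yara ∩ Wei ∩ Hiro: 08:30-09:45, 10:45-12:15, 15:45-17:00.
Yara ∩ Wei ∩ Hiro ∩ Sven: 08:30-09:45, 10:45-12:15, 15:45-17:00.
Yara ∩ Wei ∩ Hiro ∩ Sven ∩ Noa: 09:00-09:45, 10:45-12:15, 16:15-17:00.
Those are the intersection windows.
The first common window of at least 75 minutes is 10:45-12:15, so the earliest start is 10:45.

10:45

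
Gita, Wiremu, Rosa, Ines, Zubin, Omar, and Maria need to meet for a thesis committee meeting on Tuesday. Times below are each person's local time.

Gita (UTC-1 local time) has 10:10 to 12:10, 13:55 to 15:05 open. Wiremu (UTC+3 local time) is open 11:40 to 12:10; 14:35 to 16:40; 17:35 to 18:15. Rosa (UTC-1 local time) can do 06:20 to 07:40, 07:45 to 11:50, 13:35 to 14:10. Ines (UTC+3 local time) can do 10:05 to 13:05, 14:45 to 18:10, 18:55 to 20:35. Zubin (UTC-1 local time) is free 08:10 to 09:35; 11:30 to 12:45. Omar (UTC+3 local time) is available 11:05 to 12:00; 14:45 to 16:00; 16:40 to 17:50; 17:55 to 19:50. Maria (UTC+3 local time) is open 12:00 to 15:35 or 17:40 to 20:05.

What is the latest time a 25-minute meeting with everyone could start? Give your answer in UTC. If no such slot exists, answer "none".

none

Gita in UTC: 11:10-13:10, 14:55-16:05 (add 1h to convert from UTC-1).
Wiremu in UTC: 08:40-09:10, 11:35-13:40, 14:35-15:15 (subtract 3h to convert from UTC+3).
Rosa in UTC: 07:20-08:40, 08:45-12:50, 14:35-15:10 (add 1h to convert from UTC-1).
Ines in UTC: 07:05-10:05, 11:45-15:10, 15:55-17:35 (subtract 3h to convert from UTC+3).
Zubin in UTC: 09:10-10:35, 12:30-13:45 (add 1h to convert from UTC-1).
Omar in UTC: 08:05-09:00, 11:45-13:00, 13:40-14:50, 14:55-16:50 (subtract 3h to convert from UTC+3).
Maria in UTC: 09:00-12:35, 14:40-17:05 (subtract 3h to convert from UTC+3).
Gita ∩ Wiremu: 11:35-13:10, 14:55-15:15.
Gita ∩ Wiremu ∩ Rosa: 11:35-12:50, 14:55-15:10.
Gita ∩ Wiremu ∩ Rosa ∩ Ines: 11:45-12:50, 14:55-15:10.
Gita ∩ Wiremu ∩ Rosa ∩ Ines ∩ Zubin: 12:30-12:50.
Gita ∩ Wiremu ∩ Rosa ∩ Ines ∩ Zubin ∩ Omar: 12:30-12:50.
Gita ∩ Wiremu ∩ Rosa ∩ Ines ∩ Zubin ∩ Omar ∩ Maria: 12:30-12:35.
No common window is at least 25 minutes long.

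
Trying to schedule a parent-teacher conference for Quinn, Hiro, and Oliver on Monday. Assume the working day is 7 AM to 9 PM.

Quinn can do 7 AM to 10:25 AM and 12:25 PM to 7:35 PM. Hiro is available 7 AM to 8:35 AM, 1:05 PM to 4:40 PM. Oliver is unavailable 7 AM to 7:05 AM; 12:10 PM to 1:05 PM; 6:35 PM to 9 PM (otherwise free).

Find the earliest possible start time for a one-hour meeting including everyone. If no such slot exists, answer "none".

07:05

Quinn free: 07:00-10:25, 12:25-19:35.
Hiro free: 07:00-08:35, 13:05-16:40.
Oliver free: 07:05-12:10, 13:05-18:35 (invert busy blocks within the working day).
Quinn ∩ Hiro: 07:00-08:35, 13:05-16:40.
Quinn ∩ Hiro ∩ Oliver: 07:05-08:35, 13:05-16:40.
So the common availability across everyone is 07:05-08:35, 13:05-16:40.
The first common window of at least 60 minutes is 07:05-08:35, so the earliest start is 07:05.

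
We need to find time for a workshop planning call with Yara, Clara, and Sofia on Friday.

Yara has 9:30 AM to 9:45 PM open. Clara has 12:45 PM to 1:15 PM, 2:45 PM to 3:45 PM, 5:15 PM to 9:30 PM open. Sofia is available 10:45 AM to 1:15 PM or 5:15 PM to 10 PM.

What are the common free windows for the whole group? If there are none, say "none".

Yara ∩ Clara: 12:45-13:15, 14:45-15:45, 17:15-21:30.
Yara ∩ Clara ∩ Sofia: 12:45-13:15, 17:15-21:30.
So the common availability across everyone is 12:45-13:15, 17:15-21:30.

12:45-13:15, 17:15-21:30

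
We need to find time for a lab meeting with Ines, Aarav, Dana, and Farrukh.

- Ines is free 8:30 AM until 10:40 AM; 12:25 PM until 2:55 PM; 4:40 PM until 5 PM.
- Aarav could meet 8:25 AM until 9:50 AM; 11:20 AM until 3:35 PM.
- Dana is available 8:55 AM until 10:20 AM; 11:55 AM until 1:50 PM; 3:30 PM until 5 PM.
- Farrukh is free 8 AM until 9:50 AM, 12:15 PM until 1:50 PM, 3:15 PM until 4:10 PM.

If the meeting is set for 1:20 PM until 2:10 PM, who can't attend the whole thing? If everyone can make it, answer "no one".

Dana, Farrukh

Ines: free for 13:20-14:10. Aarav: free for 13:20-14:10. Dana: not fully free for 13:20-14:10. Farrukh: not fully free for 13:20-14:10.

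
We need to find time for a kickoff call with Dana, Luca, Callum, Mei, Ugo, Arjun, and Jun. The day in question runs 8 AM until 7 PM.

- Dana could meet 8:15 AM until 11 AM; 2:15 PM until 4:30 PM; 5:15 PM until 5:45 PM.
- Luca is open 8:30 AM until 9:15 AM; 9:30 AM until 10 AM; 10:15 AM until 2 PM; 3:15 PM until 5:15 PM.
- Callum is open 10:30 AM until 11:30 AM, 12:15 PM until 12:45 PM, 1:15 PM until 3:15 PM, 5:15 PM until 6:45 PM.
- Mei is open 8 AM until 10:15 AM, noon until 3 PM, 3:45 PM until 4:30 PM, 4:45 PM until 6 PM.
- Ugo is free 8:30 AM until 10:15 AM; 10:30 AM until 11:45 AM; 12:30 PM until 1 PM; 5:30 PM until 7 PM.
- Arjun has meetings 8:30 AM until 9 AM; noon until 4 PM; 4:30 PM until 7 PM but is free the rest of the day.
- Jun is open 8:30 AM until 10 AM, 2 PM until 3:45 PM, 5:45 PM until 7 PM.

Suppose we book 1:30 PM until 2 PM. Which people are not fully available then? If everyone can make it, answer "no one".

Dana free: 08:15-11:00, 14:15-16:30, 17:15-17:45.
Luca free: 08:30-09:15, 09:30-10:00, 10:15-14:00, 15:15-17:15.
Callum free: 10:30-11:30, 12:15-12:45, 13:15-15:15, 17:15-18:45.
Mei free: 08:00-10:15, 12:00-15:00, 15:45-16:30, 16:45-18:00.
Ugo free: 08:30-10:15, 10:30-11:45, 12:30-13:00, 17:30-19:00.
Arjun free: 08:00-08:30, 09:00-12:00, 16:00-16:30 (invert busy blocks within the working day).
Jun free: 08:30-10:00, 14:00-15:45, 17:45-19:00.
Dana: not fully free for 13:30-14:00. Luca: free for 13:30-14:00. Callum: free for 13:30-14:00. Mei: free for 13:30-14:00. Ugo: not fully free for 13:30-14:00. Arjun: not fully free for 13:30-14:00. Jun: not fully free for 13:30-14:00.

Arjun, Dana, Jun, Ugo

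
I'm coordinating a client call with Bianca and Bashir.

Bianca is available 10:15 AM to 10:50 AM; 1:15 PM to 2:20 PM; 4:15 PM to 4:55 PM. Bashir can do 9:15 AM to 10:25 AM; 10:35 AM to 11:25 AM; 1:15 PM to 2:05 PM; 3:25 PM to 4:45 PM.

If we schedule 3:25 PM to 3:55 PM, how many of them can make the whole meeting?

1

Bashir can make the full 15:25-15:55 slot — that's 1.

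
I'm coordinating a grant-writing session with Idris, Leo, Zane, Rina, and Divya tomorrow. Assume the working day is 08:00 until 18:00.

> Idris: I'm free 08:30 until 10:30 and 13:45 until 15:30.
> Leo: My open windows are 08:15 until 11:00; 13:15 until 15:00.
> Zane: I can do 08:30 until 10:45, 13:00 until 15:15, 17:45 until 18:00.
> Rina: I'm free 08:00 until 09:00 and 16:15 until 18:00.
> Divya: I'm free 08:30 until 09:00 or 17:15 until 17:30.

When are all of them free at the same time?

08:30-09:00

Idris ∩ Leo: 08:30-10:30, 13:45-15:00.
Idris ∩ Leo ∩ Zane: 08:30-10:30, 13:45-15:00.
Idris ∩ Leo ∩ Zane ∩ Rina: 08:30-09:00.
Idris ∩ Leo ∩ Zane ∩ Rina ∩ Divya: 08:30-09:00.
Those are the intersection windows.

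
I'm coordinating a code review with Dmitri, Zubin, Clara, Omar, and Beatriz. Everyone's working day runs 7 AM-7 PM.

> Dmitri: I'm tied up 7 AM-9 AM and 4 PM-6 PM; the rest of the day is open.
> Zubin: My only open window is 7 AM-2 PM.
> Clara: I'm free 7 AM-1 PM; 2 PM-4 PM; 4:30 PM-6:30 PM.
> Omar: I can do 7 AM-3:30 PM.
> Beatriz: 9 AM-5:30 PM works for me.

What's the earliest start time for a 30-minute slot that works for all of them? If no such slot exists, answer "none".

09:00

Dmitri free: 09:00-16:00, 18:00-19:00 (invert busy blocks within the working day).
Zubin free: 07:00-14:00.
Clara free: 07:00-13:00, 14:00-16:00, 16:30-18:30.
Omar free: 07:00-15:30.
Beatriz free: 09:00-17:30.
Dmitri ∩ Zubin: 09:00-14:00.
Dmitri ∩ Zubin ∩ Clara: 09:00-13:00.
Dmitri ∩ Zubin ∩ Clara ∩ Omar: 09:00-13:00.
Dmitri ∩ Zubin ∩ Clara ∩ Omar ∩ Beatriz: 09:00-13:00.
So the common availability across everyone is 09:00-13:00.
The first common window of at least 30 minutes is 09:00-13:00, so the earliest start is 09:00.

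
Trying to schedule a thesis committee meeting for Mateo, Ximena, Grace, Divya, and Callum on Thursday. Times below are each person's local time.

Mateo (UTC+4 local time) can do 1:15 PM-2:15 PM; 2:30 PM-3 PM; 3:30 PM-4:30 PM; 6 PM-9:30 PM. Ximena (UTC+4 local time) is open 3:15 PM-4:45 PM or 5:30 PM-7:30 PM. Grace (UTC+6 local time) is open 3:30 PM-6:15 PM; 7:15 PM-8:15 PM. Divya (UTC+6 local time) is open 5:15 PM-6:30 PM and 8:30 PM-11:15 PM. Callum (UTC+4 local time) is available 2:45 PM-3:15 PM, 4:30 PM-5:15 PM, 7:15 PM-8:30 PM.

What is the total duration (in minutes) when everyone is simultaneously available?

Mateo in UTC: 09:15-10:15, 10:30-11:00, 11:30-12:30, 14:00-17:30 (subtract 4h to convert from UTC+4).
Ximena in UTC: 11:15-12:45, 13:30-15:30 (subtract 4h to convert from UTC+4).
Grace in UTC: 09:30-12:15, 13:15-14:15 (subtract 6h to convert from UTC+6).
Divya in UTC: 11:15-12:30, 14:30-17:15 (subtract 6h to convert from UTC+6).
Callum in UTC: 10:45-11:15, 12:30-13:15, 15:15-16:30 (subtract 4h to convert from UTC+4).
Mateo ∩ Ximena: 11:30-12:30, 14:00-15:30.
Mateo ∩ Ximena ∩ Grace: 11:30-12:15, 14:00-14:15.
Mateo ∩ Ximena ∩ Grace ∩ Divya: 11:30-12:15.
Mateo ∩ Ximena ∩ Grace ∩ Divya ∩ Callum: ∅.
There is no time when everyone is free.
There is no common window, so the total is 0 minutes.

0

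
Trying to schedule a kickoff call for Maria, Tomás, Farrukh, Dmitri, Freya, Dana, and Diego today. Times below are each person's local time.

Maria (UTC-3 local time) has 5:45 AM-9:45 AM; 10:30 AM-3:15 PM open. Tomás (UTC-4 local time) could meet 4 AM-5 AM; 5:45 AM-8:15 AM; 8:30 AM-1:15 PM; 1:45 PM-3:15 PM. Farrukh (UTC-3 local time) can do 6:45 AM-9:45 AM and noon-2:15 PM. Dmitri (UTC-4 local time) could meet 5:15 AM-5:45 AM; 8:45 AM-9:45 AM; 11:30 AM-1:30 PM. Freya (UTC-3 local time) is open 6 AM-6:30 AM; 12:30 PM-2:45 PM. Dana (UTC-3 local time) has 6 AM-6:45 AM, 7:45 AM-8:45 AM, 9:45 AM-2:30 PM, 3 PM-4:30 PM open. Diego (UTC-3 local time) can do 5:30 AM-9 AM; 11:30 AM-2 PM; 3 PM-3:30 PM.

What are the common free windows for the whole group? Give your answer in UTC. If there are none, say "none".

15:30-17:00

Maria in UTC: 08:45-12:45, 13:30-18:15 (add 3h to convert from UTC-3).
Tomás in UTC: 08:00-09:00, 09:45-12:15, 12:30-17:15, 17:45-19:15 (add 4h to convert from UTC-4).
Farrukh in UTC: 09:45-12:45, 15:00-17:15 (add 3h to convert from UTC-3).
Dmitri in UTC: 09:15-09:45, 12:45-13:45, 15:30-17:30 (add 4h to convert from UTC-4).
Freya in UTC: 09:00-09:30, 15:30-17:45 (add 3h to convert from UTC-3).
Dana in UTC: 09:00-09:45, 10:45-11:45, 12:45-17:30, 18:00-19:30 (add 3h to convert from UTC-3).
Diego in UTC: 08:30-12:00, 14:30-17:00, 18:00-18:30 (add 3h to convert from UTC-3).
Maria ∩ Tomás: 08:45-09:00, 09:45-12:15, 12:30-12:45, 13:30-17:15, 17:45-18:15.
Maria ∩ Tomás ∩ Farrukh: 09:45-12:15, 12:30-12:45, 15:00-17:15.
Maria ∩ Tomás ∩ Farrukh ∩ Dmitri: 15:30-17:15.
Maria ∩ Tomás ∩ Farrukh ∩ Dmitri ∩ Freya: 15:30-17:15.
Maria ∩ Tomás ∩ Farrukh ∩ Dmitri ∩ Freya ∩ Dana: 15:30-17:15.
Maria ∩ Tomás ∩ Farrukh ∩ Dmitri ∩ Freya ∩ Dana ∩ Diego: 15:30-17:00.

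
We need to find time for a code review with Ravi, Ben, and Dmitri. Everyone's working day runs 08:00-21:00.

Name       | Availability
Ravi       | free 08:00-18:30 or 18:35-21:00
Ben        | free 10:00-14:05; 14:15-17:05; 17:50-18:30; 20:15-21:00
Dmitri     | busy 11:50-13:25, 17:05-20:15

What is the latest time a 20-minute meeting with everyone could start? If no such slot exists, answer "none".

20:40

Ravi free: 08:00-18:30, 18:35-21:00.
Ben free: 10:00-14:05, 14:15-17:05, 17:50-18:30, 20:15-21:00.
Dmitri free: 08:00-11:50, 13:25-17:05, 20:15-21:00 (invert busy blocks within the working day).
Ravi ∩ Ben: 10:00-14:05, 14:15-17:05, 17:50-18:30, 20:15-21:00.
Ravi ∩ Ben ∩ Dmitri: 10:00-11:50, 13:25-14:05, 14:15-17:05, 20:15-21:00.
So the common availability across everyone is 10:00-11:50, 13:25-14:05, 14:15-17:05, 20:15-21:00.
The last common window of at least 20 minutes is 20:15-21:00; a 20-minute meeting can start as late as 20:40 and still end by 21:00.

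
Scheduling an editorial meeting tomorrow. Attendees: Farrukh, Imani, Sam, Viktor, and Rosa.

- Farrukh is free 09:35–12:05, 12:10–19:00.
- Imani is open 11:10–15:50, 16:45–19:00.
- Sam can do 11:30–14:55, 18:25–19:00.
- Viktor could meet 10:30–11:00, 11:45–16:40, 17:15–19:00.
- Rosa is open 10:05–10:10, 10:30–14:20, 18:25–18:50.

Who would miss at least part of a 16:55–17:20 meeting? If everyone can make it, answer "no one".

Rosa, Sam, Viktor

Farrukh: free for 16:55-17:20. Imani: free for 16:55-17:20. Sam: not fully free for 16:55-17:20. Viktor: not fully free for 16:55-17:20. Rosa: not fully free for 16:55-17:20.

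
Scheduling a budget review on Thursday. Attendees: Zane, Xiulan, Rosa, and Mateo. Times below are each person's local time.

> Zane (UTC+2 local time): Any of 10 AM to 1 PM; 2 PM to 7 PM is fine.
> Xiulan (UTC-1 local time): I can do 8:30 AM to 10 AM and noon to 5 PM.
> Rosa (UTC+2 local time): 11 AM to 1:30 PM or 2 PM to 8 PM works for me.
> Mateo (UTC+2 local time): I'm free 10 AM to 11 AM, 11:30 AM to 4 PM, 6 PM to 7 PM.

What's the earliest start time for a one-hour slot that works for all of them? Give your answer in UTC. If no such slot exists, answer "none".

09:30

Zane in UTC: 08:00-11:00, 12:00-17:00 (subtract 2h to convert from UTC+2).
Xiulan in UTC: 09:30-11:00, 13:00-18:00 (add 1h to convert from UTC-1).
Rosa in UTC: 09:00-11:30, 12:00-18:00 (subtract 2h to convert from UTC+2).
Mateo in UTC: 08:00-09:00, 09:30-14:00, 16:00-17:00 (subtract 2h to convert from UTC+2).
Zane ∩ Xiulan: 09:30-11:00, 13:00-17:00.
Zane ∩ Xiulan ∩ Rosa: 09:30-11:00, 13:00-17:00.
Zane ∩ Xiulan ∩ Rosa ∩ Mateo: 09:30-11:00, 13:00-14:00, 16:00-17:00.
So the common availability across everyone is 09:30-11:00, 13:00-14:00, 16:00-17:00.
The first common window of at least 60 minutes is 09:30-11:00, so the earliest start is 09:30.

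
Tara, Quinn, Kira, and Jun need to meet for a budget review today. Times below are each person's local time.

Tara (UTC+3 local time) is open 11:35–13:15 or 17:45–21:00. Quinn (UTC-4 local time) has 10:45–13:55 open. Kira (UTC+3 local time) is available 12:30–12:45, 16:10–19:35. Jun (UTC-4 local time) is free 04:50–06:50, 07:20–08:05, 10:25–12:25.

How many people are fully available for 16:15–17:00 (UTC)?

2

Tara in UTC: 08:35-10:15, 14:45-18:00 (subtract 3h to convert from UTC+3).
Quinn in UTC: 14:45-17:55 (add 4h to convert from UTC-4).
Kira in UTC: 09:30-09:45, 13:10-16:35 (subtract 3h to convert from UTC+3).
Jun in UTC: 08:50-10:50, 11:20-12:05, 14:25-16:25 (add 4h to convert from UTC-4).
Tara and Quinn can make the full 16:15-17:00 slot — that's 2.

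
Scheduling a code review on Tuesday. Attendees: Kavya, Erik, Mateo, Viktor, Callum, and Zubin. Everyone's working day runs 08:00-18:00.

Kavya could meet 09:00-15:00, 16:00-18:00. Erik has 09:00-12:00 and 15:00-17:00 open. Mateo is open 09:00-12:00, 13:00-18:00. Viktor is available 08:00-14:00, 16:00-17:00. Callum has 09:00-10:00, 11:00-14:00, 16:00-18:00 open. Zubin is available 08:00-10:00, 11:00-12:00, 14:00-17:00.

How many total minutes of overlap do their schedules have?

180

Kavya ∩ Erik: 09:00-12:00, 16:00-17:00.
Kavya ∩ Erik ∩ Mateo: 09:00-12:00, 16:00-17:00.
Kavya ∩ Erik ∩ Mateo ∩ Viktor: 09:00-12:00, 16:00-17:00.
Kavya ∩ Erik ∩ Mateo ∩ Viktor ∩ Callum: 09:00-10:00, 11:00-12:00, 16:00-17:00.
Kavya ∩ Erik ∩ Mateo ∩ Viktor ∩ Callum ∩ Zubin: 09:00-10:00, 11:00-12:00, 16:00-17:00.
So the common availability across everyone is 09:00-10:00, 11:00-12:00, 16:00-17:00.
Summing the common windows: 60 + 60 + 60 = 180 minutes.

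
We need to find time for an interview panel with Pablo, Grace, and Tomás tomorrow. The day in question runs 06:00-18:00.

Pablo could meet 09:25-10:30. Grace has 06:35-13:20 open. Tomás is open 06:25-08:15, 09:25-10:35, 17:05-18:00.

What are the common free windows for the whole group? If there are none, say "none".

09:25-10:30

Pablo ∩ Grace: 09:25-10:30.
Pablo ∩ Grace ∩ Tomás: 09:25-10:30.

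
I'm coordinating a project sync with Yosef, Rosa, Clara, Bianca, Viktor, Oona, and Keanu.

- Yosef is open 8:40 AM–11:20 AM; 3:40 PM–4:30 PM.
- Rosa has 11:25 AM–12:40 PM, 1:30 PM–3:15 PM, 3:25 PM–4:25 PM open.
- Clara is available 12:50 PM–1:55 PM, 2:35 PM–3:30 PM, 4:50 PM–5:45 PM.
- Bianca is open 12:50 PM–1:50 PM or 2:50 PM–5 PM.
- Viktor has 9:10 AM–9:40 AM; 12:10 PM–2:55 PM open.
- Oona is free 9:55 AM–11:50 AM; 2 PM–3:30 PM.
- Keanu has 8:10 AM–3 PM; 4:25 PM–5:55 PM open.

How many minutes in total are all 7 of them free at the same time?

0

Yosef ∩ Rosa: 15:40-16:25.
Yosef ∩ Rosa ∩ Clara: ∅.
Yosef ∩ Rosa ∩ Clara ∩ Bianca: ∅.
Yosef ∩ Rosa ∩ Clara ∩ Bianca ∩ Viktor: ∅.
Yosef ∩ Rosa ∩ Clara ∩ Bianca ∩ Viktor ∩ Oona: ∅.
Yosef ∩ Rosa ∩ Clara ∩ Bianca ∩ Viktor ∩ Oona ∩ Keanu: ∅.
There is no time when everyone is free.
There is no common window, so the total is 0 minutes.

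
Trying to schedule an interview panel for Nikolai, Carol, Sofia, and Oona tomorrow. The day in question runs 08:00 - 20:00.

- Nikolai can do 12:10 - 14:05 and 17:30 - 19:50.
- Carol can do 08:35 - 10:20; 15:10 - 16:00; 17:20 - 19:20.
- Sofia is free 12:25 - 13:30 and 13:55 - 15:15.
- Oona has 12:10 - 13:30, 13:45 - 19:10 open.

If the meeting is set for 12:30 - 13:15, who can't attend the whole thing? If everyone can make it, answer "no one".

Carol

Nikolai: free for 12:30-13:15. Carol: not fully free for 12:30-13:15. Sofia: free for 12:30-13:15. Oona: free for 12:30-13:15.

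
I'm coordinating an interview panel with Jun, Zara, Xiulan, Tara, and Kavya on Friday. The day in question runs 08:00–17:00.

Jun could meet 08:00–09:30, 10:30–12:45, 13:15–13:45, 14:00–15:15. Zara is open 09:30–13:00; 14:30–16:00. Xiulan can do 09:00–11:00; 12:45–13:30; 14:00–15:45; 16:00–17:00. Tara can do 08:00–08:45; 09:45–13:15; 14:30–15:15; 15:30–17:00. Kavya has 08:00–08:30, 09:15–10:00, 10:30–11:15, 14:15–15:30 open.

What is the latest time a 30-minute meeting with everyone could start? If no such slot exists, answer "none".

14:45

Jun ∩ Zara: 10:30-12:45, 14:30-15:15.
Jun ∩ Zara ∩ Xiulan: 10:30-11:00, 14:30-15:15.
Jun ∩ Zara ∩ Xiulan ∩ Tara: 10:30-11:00, 14:30-15:15.
Jun ∩ Zara ∩ Xiulan ∩ Tara ∩ Kavya: 10:30-11:00, 14:30-15:15.
The last common window of at least 30 minutes is 14:30-15:15; a 30-minute meeting can start as late as 14:45 and still end by 15:15.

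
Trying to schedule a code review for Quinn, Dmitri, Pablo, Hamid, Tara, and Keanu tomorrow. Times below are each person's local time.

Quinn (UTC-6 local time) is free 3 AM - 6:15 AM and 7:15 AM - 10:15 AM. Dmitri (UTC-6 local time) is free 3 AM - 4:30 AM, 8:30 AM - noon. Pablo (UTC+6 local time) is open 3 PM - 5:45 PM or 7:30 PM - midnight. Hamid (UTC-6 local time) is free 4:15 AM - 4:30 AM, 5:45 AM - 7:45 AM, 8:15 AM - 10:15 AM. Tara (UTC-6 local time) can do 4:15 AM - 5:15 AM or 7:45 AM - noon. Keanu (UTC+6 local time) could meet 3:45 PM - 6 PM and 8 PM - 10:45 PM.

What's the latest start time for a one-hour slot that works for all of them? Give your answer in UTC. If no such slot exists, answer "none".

15:15

Quinn in UTC: 09:00-12:15, 13:15-16:15 (add 6h to convert from UTC-6).
Dmitri in UTC: 09:00-10:30, 14:30-18:00 (add 6h to convert from UTC-6).
Pablo in UTC: 09:00-11:45, 13:30-18:00 (subtract 6h to convert from UTC+6).
Hamid in UTC: 10:15-10:30, 11:45-13:45, 14:15-16:15 (add 6h to convert from UTC-6).
Tara in UTC: 10:15-11:15, 13:45-18:00 (add 6h to convert from UTC-6).
Keanu in UTC: 09:45-12:00, 14:00-16:45 (subtract 6h to convert from UTC+6).
Quinn ∩ Dmitri: 09:00-10:30, 14:30-16:15.
Quinn ∩ Dmitri ∩ Pablo: 09:00-10:30, 14:30-16:15.
Quinn ∩ Dmitri ∩ Pablo ∩ Hamid: 10:15-10:30, 14:30-16:15.
Quinn ∩ Dmitri ∩ Pablo ∩ Hamid ∩ Tara: 10:15-10:30, 14:30-16:15.
Quinn ∩ Dmitri ∩ Pablo ∩ Hamid ∩ Tara ∩ Keanu: 10:15-10:30, 14:30-16:15.
The last common window of at least 60 minutes is 14:30-16:15; a 60-minute meeting can start as late as 15:15 and still end by 16:15.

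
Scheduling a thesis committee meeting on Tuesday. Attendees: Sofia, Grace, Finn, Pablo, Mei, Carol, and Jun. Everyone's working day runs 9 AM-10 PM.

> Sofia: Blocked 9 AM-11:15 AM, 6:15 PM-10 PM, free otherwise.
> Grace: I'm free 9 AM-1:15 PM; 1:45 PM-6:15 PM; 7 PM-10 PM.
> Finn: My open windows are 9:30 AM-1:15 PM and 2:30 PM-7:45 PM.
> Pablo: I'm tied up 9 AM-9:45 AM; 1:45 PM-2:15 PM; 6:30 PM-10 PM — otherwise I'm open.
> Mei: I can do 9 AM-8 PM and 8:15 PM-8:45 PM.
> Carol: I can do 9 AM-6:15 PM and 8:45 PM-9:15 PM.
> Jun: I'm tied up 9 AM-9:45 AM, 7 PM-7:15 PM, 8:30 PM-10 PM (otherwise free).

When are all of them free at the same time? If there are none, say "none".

11:15-13:15, 14:30-18:15

Sofia free: 11:15-18:15 (invert busy blocks within the working day).
Grace free: 09:00-13:15, 13:45-18:15, 19:00-22:00.
Finn free: 09:30-13:15, 14:30-19:45.
Pablo free: 09:45-13:45, 14:15-18:30 (invert busy blocks within the working day).
Mei free: 09:00-20:00, 20:15-20:45.
Carol free: 09:00-18:15, 20:45-21:15.
Jun free: 09:45-19:00, 19:15-20:30 (invert busy blocks within the working day).
Sofia ∩ Grace: 11:15-13:15, 13:45-18:15.
Sofia ∩ Grace ∩ Finn: 11:15-13:15, 14:30-18:15.
Sofia ∩ Grace ∩ Finn ∩ Pablo: 11:15-13:15, 14:30-18:15.
Sofia ∩ Grace ∩ Finn ∩ Pablo ∩ Mei: 11:15-13:15, 14:30-18:15.
Sofia ∩ Grace ∩ Finn ∩ Pablo ∩ Mei ∩ Carol: 11:15-13:15, 14:30-18:15.
Sofia ∩ Grace ∩ Finn ∩ Pablo ∩ Mei ∩ Carol ∩ Jun: 11:15-13:15, 14:30-18:15.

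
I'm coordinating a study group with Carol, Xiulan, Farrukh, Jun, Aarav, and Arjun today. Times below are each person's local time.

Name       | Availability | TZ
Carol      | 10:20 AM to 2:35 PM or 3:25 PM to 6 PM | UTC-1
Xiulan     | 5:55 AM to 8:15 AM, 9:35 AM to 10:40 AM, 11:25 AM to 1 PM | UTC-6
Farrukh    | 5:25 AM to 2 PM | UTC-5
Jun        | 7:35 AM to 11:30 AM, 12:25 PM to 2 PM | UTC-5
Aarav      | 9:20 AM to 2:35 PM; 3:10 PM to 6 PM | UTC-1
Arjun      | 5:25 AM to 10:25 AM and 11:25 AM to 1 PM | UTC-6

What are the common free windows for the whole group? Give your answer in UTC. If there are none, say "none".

12:35-14:15, 17:25-19:00

Carol in UTC: 11:20-15:35, 16:25-19:00 (add 1h to convert from UTC-1).
Xiulan in UTC: 11:55-14:15, 15:35-16:40, 17:25-19:00 (add 6h to convert from UTC-6).
Farrukh in UTC: 10:25-19:00 (add 5h to convert from UTC-5).
Jun in UTC: 12:35-16:30, 17:25-19:00 (add 5h to convert from UTC-5).
Aarav in UTC: 10:20-15:35, 16:10-19:00 (add 1h to convert from UTC-1).
Arjun in UTC: 11:25-16:25, 17:25-19:00 (add 6h to convert from UTC-6).
Carol ∩ Xiulan: 11:55-14:15, 16:25-16:40, 17:25-19:00.
Carol ∩ Xiulan ∩ Farrukh: 11:55-14:15, 16:25-16:40, 17:25-19:00.
Carol ∩ Xiulan ∩ Farrukh ∩ Jun: 12:35-14:15, 16:25-16:30, 17:25-19:00.
Carol ∩ Xiulan ∩ Farrukh ∩ Jun ∩ Aarav: 12:35-14:15, 16:25-16:30, 17:25-19:00.
Carol ∩ Xiulan ∩ Farrukh ∩ Jun ∩ Aarav ∩ Arjun: 12:35-14:15, 17:25-19:00.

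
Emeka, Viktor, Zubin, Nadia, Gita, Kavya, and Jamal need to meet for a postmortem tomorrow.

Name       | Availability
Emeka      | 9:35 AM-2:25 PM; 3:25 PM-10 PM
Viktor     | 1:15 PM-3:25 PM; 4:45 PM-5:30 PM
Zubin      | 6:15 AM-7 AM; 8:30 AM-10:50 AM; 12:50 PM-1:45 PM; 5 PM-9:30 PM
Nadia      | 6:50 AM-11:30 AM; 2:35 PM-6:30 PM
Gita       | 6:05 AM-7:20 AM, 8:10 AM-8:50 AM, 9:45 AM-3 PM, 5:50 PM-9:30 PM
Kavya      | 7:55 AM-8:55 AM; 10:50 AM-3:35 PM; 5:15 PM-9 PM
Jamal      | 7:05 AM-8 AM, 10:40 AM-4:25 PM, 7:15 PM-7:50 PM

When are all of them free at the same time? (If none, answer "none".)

none

Emeka ∩ Viktor: 13:15-14:25, 16:45-17:30.
Emeka ∩ Viktor ∩ Zubin: 13:15-13:45, 17:00-17:30.
Emeka ∩ Viktor ∩ Zubin ∩ Nadia: 17:00-17:30.
Emeka ∩ Viktor ∩ Zubin ∩ Nadia ∩ Gita: ∅.
Emeka ∩ Viktor ∩ Zubin ∩ Nadia ∩ Gita ∩ Kavya: ∅.
Emeka ∩ Viktor ∩ Zubin ∩ Nadia ∩ Gita ∩ Kavya ∩ Jamal: ∅.
There is no time when everyone is free.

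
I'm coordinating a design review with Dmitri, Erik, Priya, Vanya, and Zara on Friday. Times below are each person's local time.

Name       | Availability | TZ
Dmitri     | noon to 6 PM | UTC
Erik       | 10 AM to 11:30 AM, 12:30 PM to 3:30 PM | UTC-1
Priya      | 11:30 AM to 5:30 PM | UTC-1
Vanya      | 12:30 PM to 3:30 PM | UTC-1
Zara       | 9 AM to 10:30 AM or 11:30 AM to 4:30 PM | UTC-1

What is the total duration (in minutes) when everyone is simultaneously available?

180

Dmitri in UTC: 12:00-18:00.
Erik in UTC: 11:00-12:30, 13:30-16:30 (add 1h to convert from UTC-1).
Priya in UTC: 12:30-18:30 (add 1h to convert from UTC-1).
Vanya in UTC: 13:30-16:30 (add 1h to convert from UTC-1).
Zara in UTC: 10:00-11:30, 12:30-17:30 (add 1h to convert from UTC-1).
Dmitri ∩ Erik: 12:00-12:30, 13:30-16:30.
Dmitri ∩ Erik ∩ Priya: 13:30-16:30.
Dmitri ∩ Erik ∩ Priya ∩ Vanya: 13:30-16:30.
Dmitri ∩ Erik ∩ Priya ∩ Vanya ∩ Zara: 13:30-16:30.
That's a single block of 180 minutes.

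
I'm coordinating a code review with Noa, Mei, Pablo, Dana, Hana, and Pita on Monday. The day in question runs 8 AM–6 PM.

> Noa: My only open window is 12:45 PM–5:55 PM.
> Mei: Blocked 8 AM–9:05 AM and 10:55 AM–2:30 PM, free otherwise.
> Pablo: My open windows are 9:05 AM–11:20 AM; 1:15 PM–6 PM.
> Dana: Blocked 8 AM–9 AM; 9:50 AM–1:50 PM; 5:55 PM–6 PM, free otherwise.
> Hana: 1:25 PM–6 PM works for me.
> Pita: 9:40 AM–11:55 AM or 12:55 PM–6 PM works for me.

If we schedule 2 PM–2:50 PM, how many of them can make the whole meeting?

5

Noa free: 12:45-17:55.
Mei free: 09:05-10:55, 14:30-18:00 (invert busy blocks within the working day).
Pablo free: 09:05-11:20, 13:15-18:00.
Dana free: 09:00-09:50, 13:50-17:55 (invert busy blocks within the working day).
Hana free: 13:25-18:00.
Pita free: 09:40-11:55, 12:55-18:00.
Noa, Pablo, Dana, Hana, and Pita can make the full 14:00-14:50 slot — that's 5.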